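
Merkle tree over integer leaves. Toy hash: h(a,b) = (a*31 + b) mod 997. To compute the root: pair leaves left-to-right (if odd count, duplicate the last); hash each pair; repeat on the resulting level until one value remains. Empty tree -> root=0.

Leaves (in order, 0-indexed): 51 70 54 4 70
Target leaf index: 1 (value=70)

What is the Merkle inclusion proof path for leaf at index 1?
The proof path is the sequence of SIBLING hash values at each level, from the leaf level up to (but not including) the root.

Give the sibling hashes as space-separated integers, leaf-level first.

L0 (leaves): [51, 70, 54, 4, 70], target index=1
L1: h(51,70)=(51*31+70)%997=654 [pair 0] h(54,4)=(54*31+4)%997=681 [pair 1] h(70,70)=(70*31+70)%997=246 [pair 2] -> [654, 681, 246]
  Sibling for proof at L0: 51
L2: h(654,681)=(654*31+681)%997=18 [pair 0] h(246,246)=(246*31+246)%997=893 [pair 1] -> [18, 893]
  Sibling for proof at L1: 681
L3: h(18,893)=(18*31+893)%997=454 [pair 0] -> [454]
  Sibling for proof at L2: 893
Root: 454
Proof path (sibling hashes from leaf to root): [51, 681, 893]

Answer: 51 681 893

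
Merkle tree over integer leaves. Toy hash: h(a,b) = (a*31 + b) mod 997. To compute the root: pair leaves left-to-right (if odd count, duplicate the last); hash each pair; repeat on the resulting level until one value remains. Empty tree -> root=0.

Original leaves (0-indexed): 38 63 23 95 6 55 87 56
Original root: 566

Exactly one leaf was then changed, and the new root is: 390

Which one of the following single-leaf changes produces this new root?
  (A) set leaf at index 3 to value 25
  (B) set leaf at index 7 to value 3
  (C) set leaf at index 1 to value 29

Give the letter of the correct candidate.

Original leaves: [38, 63, 23, 95, 6, 55, 87, 56]
Target new root: 390
Try each candidate change and compute the resulting root:
Candidate A: set leaf[3] = 25 -> leaves = [38, 63, 23, 25, 6, 55, 87, 56]
  L0: [38, 63, 23, 25, 6, 55, 87, 56]
  L1: h(38,63)=(38*31+63)%997=244 h(23,25)=(23*31+25)%997=738 h(6,55)=(6*31+55)%997=241 h(87,56)=(87*31+56)%997=759 -> [244, 738, 241, 759]
  L2: h(244,738)=(244*31+738)%997=326 h(241,759)=(241*31+759)%997=254 -> [326, 254]
  L3: h(326,254)=(326*31+254)%997=390 -> [390]
  root = 390 == target 390  ** MATCH **
Candidate B: set leaf[7] = 3 -> leaves = [38, 63, 23, 95, 6, 55, 87, 3]
  L0: [38, 63, 23, 95, 6, 55, 87, 3]
  L1: h(38,63)=(38*31+63)%997=244 h(23,95)=(23*31+95)%997=808 h(6,55)=(6*31+55)%997=241 h(87,3)=(87*31+3)%997=706 -> [244, 808, 241, 706]
  L2: h(244,808)=(244*31+808)%997=396 h(241,706)=(241*31+706)%997=201 -> [396, 201]
  L3: h(396,201)=(396*31+201)%997=513 -> [513]
  root = 513 != target 390
Candidate C: set leaf[1] = 29 -> leaves = [38, 29, 23, 95, 6, 55, 87, 56]
  L0: [38, 29, 23, 95, 6, 55, 87, 56]
  L1: h(38,29)=(38*31+29)%997=210 h(23,95)=(23*31+95)%997=808 h(6,55)=(6*31+55)%997=241 h(87,56)=(87*31+56)%997=759 -> [210, 808, 241, 759]
  L2: h(210,808)=(210*31+808)%997=339 h(241,759)=(241*31+759)%997=254 -> [339, 254]
  L3: h(339,254)=(339*31+254)%997=793 -> [793]
  root = 793 != target 390
Candidate A produces the target root.

Answer: A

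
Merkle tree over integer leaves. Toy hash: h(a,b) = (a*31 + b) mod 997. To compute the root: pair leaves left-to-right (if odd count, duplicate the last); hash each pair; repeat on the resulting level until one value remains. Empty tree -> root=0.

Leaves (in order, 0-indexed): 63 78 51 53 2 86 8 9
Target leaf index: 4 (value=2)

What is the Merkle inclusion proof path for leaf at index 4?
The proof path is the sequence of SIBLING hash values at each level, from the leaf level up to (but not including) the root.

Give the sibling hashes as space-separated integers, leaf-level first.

Answer: 86 257 787

Derivation:
L0 (leaves): [63, 78, 51, 53, 2, 86, 8, 9], target index=4
L1: h(63,78)=(63*31+78)%997=37 [pair 0] h(51,53)=(51*31+53)%997=637 [pair 1] h(2,86)=(2*31+86)%997=148 [pair 2] h(8,9)=(8*31+9)%997=257 [pair 3] -> [37, 637, 148, 257]
  Sibling for proof at L0: 86
L2: h(37,637)=(37*31+637)%997=787 [pair 0] h(148,257)=(148*31+257)%997=857 [pair 1] -> [787, 857]
  Sibling for proof at L1: 257
L3: h(787,857)=(787*31+857)%997=329 [pair 0] -> [329]
  Sibling for proof at L2: 787
Root: 329
Proof path (sibling hashes from leaf to root): [86, 257, 787]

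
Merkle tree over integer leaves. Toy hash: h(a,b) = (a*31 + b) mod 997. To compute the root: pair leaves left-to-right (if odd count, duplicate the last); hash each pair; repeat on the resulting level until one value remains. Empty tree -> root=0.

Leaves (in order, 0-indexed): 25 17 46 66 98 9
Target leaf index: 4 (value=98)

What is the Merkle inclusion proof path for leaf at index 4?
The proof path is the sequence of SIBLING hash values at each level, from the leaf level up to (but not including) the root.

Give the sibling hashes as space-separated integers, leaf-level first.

L0 (leaves): [25, 17, 46, 66, 98, 9], target index=4
L1: h(25,17)=(25*31+17)%997=792 [pair 0] h(46,66)=(46*31+66)%997=495 [pair 1] h(98,9)=(98*31+9)%997=56 [pair 2] -> [792, 495, 56]
  Sibling for proof at L0: 9
L2: h(792,495)=(792*31+495)%997=122 [pair 0] h(56,56)=(56*31+56)%997=795 [pair 1] -> [122, 795]
  Sibling for proof at L1: 56
L3: h(122,795)=(122*31+795)%997=589 [pair 0] -> [589]
  Sibling for proof at L2: 122
Root: 589
Proof path (sibling hashes from leaf to root): [9, 56, 122]

Answer: 9 56 122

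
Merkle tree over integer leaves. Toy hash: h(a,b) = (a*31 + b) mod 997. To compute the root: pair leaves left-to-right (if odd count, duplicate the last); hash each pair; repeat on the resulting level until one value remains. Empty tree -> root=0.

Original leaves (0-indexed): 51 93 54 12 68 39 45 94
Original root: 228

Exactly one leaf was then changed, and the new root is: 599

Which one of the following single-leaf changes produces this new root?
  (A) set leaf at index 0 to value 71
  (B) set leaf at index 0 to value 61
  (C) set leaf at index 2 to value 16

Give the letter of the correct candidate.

Answer: C

Derivation:
Original leaves: [51, 93, 54, 12, 68, 39, 45, 94]
Target new root: 599
Try each candidate change and compute the resulting root:
Candidate A: set leaf[0] = 71 -> leaves = [71, 93, 54, 12, 68, 39, 45, 94]
  L0: [71, 93, 54, 12, 68, 39, 45, 94]
  L1: h(71,93)=(71*31+93)%997=300 h(54,12)=(54*31+12)%997=689 h(68,39)=(68*31+39)%997=153 h(45,94)=(45*31+94)%997=492 -> [300, 689, 153, 492]
  L2: h(300,689)=(300*31+689)%997=19 h(153,492)=(153*31+492)%997=250 -> [19, 250]
  L3: h(19,250)=(19*31+250)%997=839 -> [839]
  root = 839 != target 599
Candidate B: set leaf[0] = 61 -> leaves = [61, 93, 54, 12, 68, 39, 45, 94]
  L0: [61, 93, 54, 12, 68, 39, 45, 94]
  L1: h(61,93)=(61*31+93)%997=987 h(54,12)=(54*31+12)%997=689 h(68,39)=(68*31+39)%997=153 h(45,94)=(45*31+94)%997=492 -> [987, 689, 153, 492]
  L2: h(987,689)=(987*31+689)%997=379 h(153,492)=(153*31+492)%997=250 -> [379, 250]
  L3: h(379,250)=(379*31+250)%997=35 -> [35]
  root = 35 != target 599
Candidate C: set leaf[2] = 16 -> leaves = [51, 93, 16, 12, 68, 39, 45, 94]
  L0: [51, 93, 16, 12, 68, 39, 45, 94]
  L1: h(51,93)=(51*31+93)%997=677 h(16,12)=(16*31+12)%997=508 h(68,39)=(68*31+39)%997=153 h(45,94)=(45*31+94)%997=492 -> [677, 508, 153, 492]
  L2: h(677,508)=(677*31+508)%997=558 h(153,492)=(153*31+492)%997=250 -> [558, 250]
  L3: h(558,250)=(558*31+250)%997=599 -> [599]
  root = 599 == target 599  ** MATCH **
Candidate C produces the target root.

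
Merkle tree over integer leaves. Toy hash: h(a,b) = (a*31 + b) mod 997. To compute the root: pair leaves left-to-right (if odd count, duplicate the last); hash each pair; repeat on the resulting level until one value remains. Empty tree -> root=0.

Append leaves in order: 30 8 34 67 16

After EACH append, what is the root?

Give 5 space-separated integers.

After append 30 (leaves=[30]):
  L0: [30]
  root=30
After append 8 (leaves=[30, 8]):
  L0: [30, 8]
  L1: h(30,8)=(30*31+8)%997=938 -> [938]
  root=938
After append 34 (leaves=[30, 8, 34]):
  L0: [30, 8, 34]
  L1: h(30,8)=(30*31+8)%997=938 h(34,34)=(34*31+34)%997=91 -> [938, 91]
  L2: h(938,91)=(938*31+91)%997=256 -> [256]
  root=256
After append 67 (leaves=[30, 8, 34, 67]):
  L0: [30, 8, 34, 67]
  L1: h(30,8)=(30*31+8)%997=938 h(34,67)=(34*31+67)%997=124 -> [938, 124]
  L2: h(938,124)=(938*31+124)%997=289 -> [289]
  root=289
After append 16 (leaves=[30, 8, 34, 67, 16]):
  L0: [30, 8, 34, 67, 16]
  L1: h(30,8)=(30*31+8)%997=938 h(34,67)=(34*31+67)%997=124 h(16,16)=(16*31+16)%997=512 -> [938, 124, 512]
  L2: h(938,124)=(938*31+124)%997=289 h(512,512)=(512*31+512)%997=432 -> [289, 432]
  L3: h(289,432)=(289*31+432)%997=418 -> [418]
  root=418

Answer: 30 938 256 289 418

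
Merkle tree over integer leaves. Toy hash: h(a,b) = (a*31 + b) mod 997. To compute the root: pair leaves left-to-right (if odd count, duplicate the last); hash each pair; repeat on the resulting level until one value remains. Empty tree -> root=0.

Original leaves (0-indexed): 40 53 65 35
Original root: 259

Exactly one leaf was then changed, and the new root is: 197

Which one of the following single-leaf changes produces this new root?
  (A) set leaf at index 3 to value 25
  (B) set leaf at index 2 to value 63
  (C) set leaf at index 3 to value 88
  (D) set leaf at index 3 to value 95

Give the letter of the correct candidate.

Answer: B

Derivation:
Original leaves: [40, 53, 65, 35]
Target new root: 197
Try each candidate change and compute the resulting root:
Candidate A: set leaf[3] = 25 -> leaves = [40, 53, 65, 25]
  L0: [40, 53, 65, 25]
  L1: h(40,53)=(40*31+53)%997=296 h(65,25)=(65*31+25)%997=46 -> [296, 46]
  L2: h(296,46)=(296*31+46)%997=249 -> [249]
  root = 249 != target 197
Candidate B: set leaf[2] = 63 -> leaves = [40, 53, 63, 35]
  L0: [40, 53, 63, 35]
  L1: h(40,53)=(40*31+53)%997=296 h(63,35)=(63*31+35)%997=991 -> [296, 991]
  L2: h(296,991)=(296*31+991)%997=197 -> [197]
  root = 197 == target 197  ** MATCH **
Candidate C: set leaf[3] = 88 -> leaves = [40, 53, 65, 88]
  L0: [40, 53, 65, 88]
  L1: h(40,53)=(40*31+53)%997=296 h(65,88)=(65*31+88)%997=109 -> [296, 109]
  L2: h(296,109)=(296*31+109)%997=312 -> [312]
  root = 312 != target 197
Candidate D: set leaf[3] = 95 -> leaves = [40, 53, 65, 95]
  L0: [40, 53, 65, 95]
  L1: h(40,53)=(40*31+53)%997=296 h(65,95)=(65*31+95)%997=116 -> [296, 116]
  L2: h(296,116)=(296*31+116)%997=319 -> [319]
  root = 319 != target 197
Candidate B produces the target root.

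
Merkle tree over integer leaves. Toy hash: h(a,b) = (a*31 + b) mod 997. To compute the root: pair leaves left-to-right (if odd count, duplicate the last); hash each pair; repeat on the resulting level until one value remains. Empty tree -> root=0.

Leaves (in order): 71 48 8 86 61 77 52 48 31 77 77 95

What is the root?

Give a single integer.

L0: [71, 48, 8, 86, 61, 77, 52, 48, 31, 77, 77, 95]
L1: h(71,48)=(71*31+48)%997=255 h(8,86)=(8*31+86)%997=334 h(61,77)=(61*31+77)%997=971 h(52,48)=(52*31+48)%997=663 h(31,77)=(31*31+77)%997=41 h(77,95)=(77*31+95)%997=488 -> [255, 334, 971, 663, 41, 488]
L2: h(255,334)=(255*31+334)%997=263 h(971,663)=(971*31+663)%997=854 h(41,488)=(41*31+488)%997=762 -> [263, 854, 762]
L3: h(263,854)=(263*31+854)%997=34 h(762,762)=(762*31+762)%997=456 -> [34, 456]
L4: h(34,456)=(34*31+456)%997=513 -> [513]

Answer: 513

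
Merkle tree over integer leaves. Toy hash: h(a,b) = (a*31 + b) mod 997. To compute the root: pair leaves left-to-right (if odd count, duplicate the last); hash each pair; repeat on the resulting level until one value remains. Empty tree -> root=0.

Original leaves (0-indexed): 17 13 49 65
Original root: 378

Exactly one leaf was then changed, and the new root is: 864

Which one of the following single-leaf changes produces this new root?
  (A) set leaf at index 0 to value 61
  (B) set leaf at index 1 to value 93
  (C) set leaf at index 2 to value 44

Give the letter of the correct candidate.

Answer: B

Derivation:
Original leaves: [17, 13, 49, 65]
Target new root: 864
Try each candidate change and compute the resulting root:
Candidate A: set leaf[0] = 61 -> leaves = [61, 13, 49, 65]
  L0: [61, 13, 49, 65]
  L1: h(61,13)=(61*31+13)%997=907 h(49,65)=(49*31+65)%997=587 -> [907, 587]
  L2: h(907,587)=(907*31+587)%997=788 -> [788]
  root = 788 != target 864
Candidate B: set leaf[1] = 93 -> leaves = [17, 93, 49, 65]
  L0: [17, 93, 49, 65]
  L1: h(17,93)=(17*31+93)%997=620 h(49,65)=(49*31+65)%997=587 -> [620, 587]
  L2: h(620,587)=(620*31+587)%997=864 -> [864]
  root = 864 == target 864  ** MATCH **
Candidate C: set leaf[2] = 44 -> leaves = [17, 13, 44, 65]
  L0: [17, 13, 44, 65]
  L1: h(17,13)=(17*31+13)%997=540 h(44,65)=(44*31+65)%997=432 -> [540, 432]
  L2: h(540,432)=(540*31+432)%997=223 -> [223]
  root = 223 != target 864
Candidate B produces the target root.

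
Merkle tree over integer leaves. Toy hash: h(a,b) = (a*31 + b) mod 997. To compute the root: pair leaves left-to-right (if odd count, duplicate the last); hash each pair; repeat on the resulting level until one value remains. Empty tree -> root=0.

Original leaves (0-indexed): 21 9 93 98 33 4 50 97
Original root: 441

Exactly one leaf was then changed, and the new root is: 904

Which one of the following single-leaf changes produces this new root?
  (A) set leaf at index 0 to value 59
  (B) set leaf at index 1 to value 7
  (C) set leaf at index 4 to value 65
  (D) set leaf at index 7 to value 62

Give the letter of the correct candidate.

Answer: A

Derivation:
Original leaves: [21, 9, 93, 98, 33, 4, 50, 97]
Target new root: 904
Try each candidate change and compute the resulting root:
Candidate A: set leaf[0] = 59 -> leaves = [59, 9, 93, 98, 33, 4, 50, 97]
  L0: [59, 9, 93, 98, 33, 4, 50, 97]
  L1: h(59,9)=(59*31+9)%997=841 h(93,98)=(93*31+98)%997=987 h(33,4)=(33*31+4)%997=30 h(50,97)=(50*31+97)%997=650 -> [841, 987, 30, 650]
  L2: h(841,987)=(841*31+987)%997=139 h(30,650)=(30*31+650)%997=583 -> [139, 583]
  L3: h(139,583)=(139*31+583)%997=904 -> [904]
  root = 904 == target 904  ** MATCH **
Candidate B: set leaf[1] = 7 -> leaves = [21, 7, 93, 98, 33, 4, 50, 97]
  L0: [21, 7, 93, 98, 33, 4, 50, 97]
  L1: h(21,7)=(21*31+7)%997=658 h(93,98)=(93*31+98)%997=987 h(33,4)=(33*31+4)%997=30 h(50,97)=(50*31+97)%997=650 -> [658, 987, 30, 650]
  L2: h(658,987)=(658*31+987)%997=448 h(30,650)=(30*31+650)%997=583 -> [448, 583]
  L3: h(448,583)=(448*31+583)%997=513 -> [513]
  root = 513 != target 904
Candidate C: set leaf[4] = 65 -> leaves = [21, 9, 93, 98, 65, 4, 50, 97]
  L0: [21, 9, 93, 98, 65, 4, 50, 97]
  L1: h(21,9)=(21*31+9)%997=660 h(93,98)=(93*31+98)%997=987 h(65,4)=(65*31+4)%997=25 h(50,97)=(50*31+97)%997=650 -> [660, 987, 25, 650]
  L2: h(660,987)=(660*31+987)%997=510 h(25,650)=(25*31+650)%997=428 -> [510, 428]
  L3: h(510,428)=(510*31+428)%997=286 -> [286]
  root = 286 != target 904
Candidate D: set leaf[7] = 62 -> leaves = [21, 9, 93, 98, 33, 4, 50, 62]
  L0: [21, 9, 93, 98, 33, 4, 50, 62]
  L1: h(21,9)=(21*31+9)%997=660 h(93,98)=(93*31+98)%997=987 h(33,4)=(33*31+4)%997=30 h(50,62)=(50*31+62)%997=615 -> [660, 987, 30, 615]
  L2: h(660,987)=(660*31+987)%997=510 h(30,615)=(30*31+615)%997=548 -> [510, 548]
  L3: h(510,548)=(510*31+548)%997=406 -> [406]
  root = 406 != target 904
Candidate A produces the target root.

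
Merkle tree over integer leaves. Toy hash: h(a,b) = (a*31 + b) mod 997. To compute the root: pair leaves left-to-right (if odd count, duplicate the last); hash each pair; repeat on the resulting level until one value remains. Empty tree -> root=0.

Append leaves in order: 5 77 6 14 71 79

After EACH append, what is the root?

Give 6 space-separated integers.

After append 5 (leaves=[5]):
  L0: [5]
  root=5
After append 77 (leaves=[5, 77]):
  L0: [5, 77]
  L1: h(5,77)=(5*31+77)%997=232 -> [232]
  root=232
After append 6 (leaves=[5, 77, 6]):
  L0: [5, 77, 6]
  L1: h(5,77)=(5*31+77)%997=232 h(6,6)=(6*31+6)%997=192 -> [232, 192]
  L2: h(232,192)=(232*31+192)%997=405 -> [405]
  root=405
After append 14 (leaves=[5, 77, 6, 14]):
  L0: [5, 77, 6, 14]
  L1: h(5,77)=(5*31+77)%997=232 h(6,14)=(6*31+14)%997=200 -> [232, 200]
  L2: h(232,200)=(232*31+200)%997=413 -> [413]
  root=413
After append 71 (leaves=[5, 77, 6, 14, 71]):
  L0: [5, 77, 6, 14, 71]
  L1: h(5,77)=(5*31+77)%997=232 h(6,14)=(6*31+14)%997=200 h(71,71)=(71*31+71)%997=278 -> [232, 200, 278]
  L2: h(232,200)=(232*31+200)%997=413 h(278,278)=(278*31+278)%997=920 -> [413, 920]
  L3: h(413,920)=(413*31+920)%997=762 -> [762]
  root=762
After append 79 (leaves=[5, 77, 6, 14, 71, 79]):
  L0: [5, 77, 6, 14, 71, 79]
  L1: h(5,77)=(5*31+77)%997=232 h(6,14)=(6*31+14)%997=200 h(71,79)=(71*31+79)%997=286 -> [232, 200, 286]
  L2: h(232,200)=(232*31+200)%997=413 h(286,286)=(286*31+286)%997=179 -> [413, 179]
  L3: h(413,179)=(413*31+179)%997=21 -> [21]
  root=21

Answer: 5 232 405 413 762 21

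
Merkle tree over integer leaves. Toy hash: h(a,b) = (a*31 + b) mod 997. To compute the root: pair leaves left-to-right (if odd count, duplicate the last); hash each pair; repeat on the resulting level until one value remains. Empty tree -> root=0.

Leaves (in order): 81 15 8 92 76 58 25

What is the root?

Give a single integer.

Answer: 223

Derivation:
L0: [81, 15, 8, 92, 76, 58, 25]
L1: h(81,15)=(81*31+15)%997=532 h(8,92)=(8*31+92)%997=340 h(76,58)=(76*31+58)%997=420 h(25,25)=(25*31+25)%997=800 -> [532, 340, 420, 800]
L2: h(532,340)=(532*31+340)%997=880 h(420,800)=(420*31+800)%997=859 -> [880, 859]
L3: h(880,859)=(880*31+859)%997=223 -> [223]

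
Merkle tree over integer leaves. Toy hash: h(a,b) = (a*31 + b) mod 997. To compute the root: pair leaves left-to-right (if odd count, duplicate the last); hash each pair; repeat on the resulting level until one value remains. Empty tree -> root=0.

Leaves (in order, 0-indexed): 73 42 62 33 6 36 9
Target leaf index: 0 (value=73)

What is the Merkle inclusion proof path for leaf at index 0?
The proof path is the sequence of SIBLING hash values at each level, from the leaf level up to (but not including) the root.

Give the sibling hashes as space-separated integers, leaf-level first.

L0 (leaves): [73, 42, 62, 33, 6, 36, 9], target index=0
L1: h(73,42)=(73*31+42)%997=311 [pair 0] h(62,33)=(62*31+33)%997=958 [pair 1] h(6,36)=(6*31+36)%997=222 [pair 2] h(9,9)=(9*31+9)%997=288 [pair 3] -> [311, 958, 222, 288]
  Sibling for proof at L0: 42
L2: h(311,958)=(311*31+958)%997=629 [pair 0] h(222,288)=(222*31+288)%997=191 [pair 1] -> [629, 191]
  Sibling for proof at L1: 958
L3: h(629,191)=(629*31+191)%997=747 [pair 0] -> [747]
  Sibling for proof at L2: 191
Root: 747
Proof path (sibling hashes from leaf to root): [42, 958, 191]

Answer: 42 958 191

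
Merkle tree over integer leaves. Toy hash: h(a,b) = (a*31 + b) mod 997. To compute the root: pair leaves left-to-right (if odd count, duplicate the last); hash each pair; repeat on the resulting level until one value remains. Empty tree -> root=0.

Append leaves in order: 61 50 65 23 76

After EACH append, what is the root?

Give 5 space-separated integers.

Answer: 61 944 437 395 339

Derivation:
After append 61 (leaves=[61]):
  L0: [61]
  root=61
After append 50 (leaves=[61, 50]):
  L0: [61, 50]
  L1: h(61,50)=(61*31+50)%997=944 -> [944]
  root=944
After append 65 (leaves=[61, 50, 65]):
  L0: [61, 50, 65]
  L1: h(61,50)=(61*31+50)%997=944 h(65,65)=(65*31+65)%997=86 -> [944, 86]
  L2: h(944,86)=(944*31+86)%997=437 -> [437]
  root=437
After append 23 (leaves=[61, 50, 65, 23]):
  L0: [61, 50, 65, 23]
  L1: h(61,50)=(61*31+50)%997=944 h(65,23)=(65*31+23)%997=44 -> [944, 44]
  L2: h(944,44)=(944*31+44)%997=395 -> [395]
  root=395
After append 76 (leaves=[61, 50, 65, 23, 76]):
  L0: [61, 50, 65, 23, 76]
  L1: h(61,50)=(61*31+50)%997=944 h(65,23)=(65*31+23)%997=44 h(76,76)=(76*31+76)%997=438 -> [944, 44, 438]
  L2: h(944,44)=(944*31+44)%997=395 h(438,438)=(438*31+438)%997=58 -> [395, 58]
  L3: h(395,58)=(395*31+58)%997=339 -> [339]
  root=339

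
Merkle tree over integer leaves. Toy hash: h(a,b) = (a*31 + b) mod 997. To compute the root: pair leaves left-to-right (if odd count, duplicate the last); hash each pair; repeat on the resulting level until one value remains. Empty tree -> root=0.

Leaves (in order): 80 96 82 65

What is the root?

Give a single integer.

Answer: 709

Derivation:
L0: [80, 96, 82, 65]
L1: h(80,96)=(80*31+96)%997=582 h(82,65)=(82*31+65)%997=613 -> [582, 613]
L2: h(582,613)=(582*31+613)%997=709 -> [709]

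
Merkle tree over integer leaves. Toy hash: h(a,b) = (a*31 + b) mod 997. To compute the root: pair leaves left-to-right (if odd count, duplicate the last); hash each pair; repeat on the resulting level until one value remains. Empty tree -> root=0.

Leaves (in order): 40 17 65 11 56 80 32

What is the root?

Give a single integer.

Answer: 99

Derivation:
L0: [40, 17, 65, 11, 56, 80, 32]
L1: h(40,17)=(40*31+17)%997=260 h(65,11)=(65*31+11)%997=32 h(56,80)=(56*31+80)%997=819 h(32,32)=(32*31+32)%997=27 -> [260, 32, 819, 27]
L2: h(260,32)=(260*31+32)%997=116 h(819,27)=(819*31+27)%997=491 -> [116, 491]
L3: h(116,491)=(116*31+491)%997=99 -> [99]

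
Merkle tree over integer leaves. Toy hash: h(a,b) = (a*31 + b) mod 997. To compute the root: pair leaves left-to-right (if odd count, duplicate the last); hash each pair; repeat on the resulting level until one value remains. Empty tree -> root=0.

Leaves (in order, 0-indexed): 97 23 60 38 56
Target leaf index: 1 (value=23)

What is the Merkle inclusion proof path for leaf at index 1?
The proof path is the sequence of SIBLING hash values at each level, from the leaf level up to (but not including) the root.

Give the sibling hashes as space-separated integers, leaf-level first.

Answer: 97 901 515

Derivation:
L0 (leaves): [97, 23, 60, 38, 56], target index=1
L1: h(97,23)=(97*31+23)%997=39 [pair 0] h(60,38)=(60*31+38)%997=901 [pair 1] h(56,56)=(56*31+56)%997=795 [pair 2] -> [39, 901, 795]
  Sibling for proof at L0: 97
L2: h(39,901)=(39*31+901)%997=116 [pair 0] h(795,795)=(795*31+795)%997=515 [pair 1] -> [116, 515]
  Sibling for proof at L1: 901
L3: h(116,515)=(116*31+515)%997=123 [pair 0] -> [123]
  Sibling for proof at L2: 515
Root: 123
Proof path (sibling hashes from leaf to root): [97, 901, 515]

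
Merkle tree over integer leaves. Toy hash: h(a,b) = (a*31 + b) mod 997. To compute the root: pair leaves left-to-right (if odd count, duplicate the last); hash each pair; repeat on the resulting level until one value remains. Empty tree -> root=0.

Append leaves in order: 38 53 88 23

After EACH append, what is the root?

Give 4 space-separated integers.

After append 38 (leaves=[38]):
  L0: [38]
  root=38
After append 53 (leaves=[38, 53]):
  L0: [38, 53]
  L1: h(38,53)=(38*31+53)%997=234 -> [234]
  root=234
After append 88 (leaves=[38, 53, 88]):
  L0: [38, 53, 88]
  L1: h(38,53)=(38*31+53)%997=234 h(88,88)=(88*31+88)%997=822 -> [234, 822]
  L2: h(234,822)=(234*31+822)%997=100 -> [100]
  root=100
After append 23 (leaves=[38, 53, 88, 23]):
  L0: [38, 53, 88, 23]
  L1: h(38,53)=(38*31+53)%997=234 h(88,23)=(88*31+23)%997=757 -> [234, 757]
  L2: h(234,757)=(234*31+757)%997=35 -> [35]
  root=35

Answer: 38 234 100 35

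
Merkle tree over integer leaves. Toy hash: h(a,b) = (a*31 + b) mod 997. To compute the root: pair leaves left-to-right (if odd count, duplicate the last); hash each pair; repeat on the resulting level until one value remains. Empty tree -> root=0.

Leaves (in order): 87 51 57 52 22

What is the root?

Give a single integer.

Answer: 926

Derivation:
L0: [87, 51, 57, 52, 22]
L1: h(87,51)=(87*31+51)%997=754 h(57,52)=(57*31+52)%997=822 h(22,22)=(22*31+22)%997=704 -> [754, 822, 704]
L2: h(754,822)=(754*31+822)%997=268 h(704,704)=(704*31+704)%997=594 -> [268, 594]
L3: h(268,594)=(268*31+594)%997=926 -> [926]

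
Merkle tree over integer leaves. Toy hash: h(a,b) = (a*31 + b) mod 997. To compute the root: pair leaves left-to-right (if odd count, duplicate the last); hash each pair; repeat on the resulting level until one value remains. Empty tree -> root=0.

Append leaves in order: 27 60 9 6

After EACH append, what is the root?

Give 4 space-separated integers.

Answer: 27 897 179 176

Derivation:
After append 27 (leaves=[27]):
  L0: [27]
  root=27
After append 60 (leaves=[27, 60]):
  L0: [27, 60]
  L1: h(27,60)=(27*31+60)%997=897 -> [897]
  root=897
After append 9 (leaves=[27, 60, 9]):
  L0: [27, 60, 9]
  L1: h(27,60)=(27*31+60)%997=897 h(9,9)=(9*31+9)%997=288 -> [897, 288]
  L2: h(897,288)=(897*31+288)%997=179 -> [179]
  root=179
After append 6 (leaves=[27, 60, 9, 6]):
  L0: [27, 60, 9, 6]
  L1: h(27,60)=(27*31+60)%997=897 h(9,6)=(9*31+6)%997=285 -> [897, 285]
  L2: h(897,285)=(897*31+285)%997=176 -> [176]
  root=176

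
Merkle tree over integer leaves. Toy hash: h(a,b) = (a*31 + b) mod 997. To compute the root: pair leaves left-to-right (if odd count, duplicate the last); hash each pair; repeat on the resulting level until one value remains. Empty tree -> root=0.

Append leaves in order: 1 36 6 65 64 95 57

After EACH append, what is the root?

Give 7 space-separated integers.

Answer: 1 67 275 334 118 113 855

Derivation:
After append 1 (leaves=[1]):
  L0: [1]
  root=1
After append 36 (leaves=[1, 36]):
  L0: [1, 36]
  L1: h(1,36)=(1*31+36)%997=67 -> [67]
  root=67
After append 6 (leaves=[1, 36, 6]):
  L0: [1, 36, 6]
  L1: h(1,36)=(1*31+36)%997=67 h(6,6)=(6*31+6)%997=192 -> [67, 192]
  L2: h(67,192)=(67*31+192)%997=275 -> [275]
  root=275
After append 65 (leaves=[1, 36, 6, 65]):
  L0: [1, 36, 6, 65]
  L1: h(1,36)=(1*31+36)%997=67 h(6,65)=(6*31+65)%997=251 -> [67, 251]
  L2: h(67,251)=(67*31+251)%997=334 -> [334]
  root=334
After append 64 (leaves=[1, 36, 6, 65, 64]):
  L0: [1, 36, 6, 65, 64]
  L1: h(1,36)=(1*31+36)%997=67 h(6,65)=(6*31+65)%997=251 h(64,64)=(64*31+64)%997=54 -> [67, 251, 54]
  L2: h(67,251)=(67*31+251)%997=334 h(54,54)=(54*31+54)%997=731 -> [334, 731]
  L3: h(334,731)=(334*31+731)%997=118 -> [118]
  root=118
After append 95 (leaves=[1, 36, 6, 65, 64, 95]):
  L0: [1, 36, 6, 65, 64, 95]
  L1: h(1,36)=(1*31+36)%997=67 h(6,65)=(6*31+65)%997=251 h(64,95)=(64*31+95)%997=85 -> [67, 251, 85]
  L2: h(67,251)=(67*31+251)%997=334 h(85,85)=(85*31+85)%997=726 -> [334, 726]
  L3: h(334,726)=(334*31+726)%997=113 -> [113]
  root=113
After append 57 (leaves=[1, 36, 6, 65, 64, 95, 57]):
  L0: [1, 36, 6, 65, 64, 95, 57]
  L1: h(1,36)=(1*31+36)%997=67 h(6,65)=(6*31+65)%997=251 h(64,95)=(64*31+95)%997=85 h(57,57)=(57*31+57)%997=827 -> [67, 251, 85, 827]
  L2: h(67,251)=(67*31+251)%997=334 h(85,827)=(85*31+827)%997=471 -> [334, 471]
  L3: h(334,471)=(334*31+471)%997=855 -> [855]
  root=855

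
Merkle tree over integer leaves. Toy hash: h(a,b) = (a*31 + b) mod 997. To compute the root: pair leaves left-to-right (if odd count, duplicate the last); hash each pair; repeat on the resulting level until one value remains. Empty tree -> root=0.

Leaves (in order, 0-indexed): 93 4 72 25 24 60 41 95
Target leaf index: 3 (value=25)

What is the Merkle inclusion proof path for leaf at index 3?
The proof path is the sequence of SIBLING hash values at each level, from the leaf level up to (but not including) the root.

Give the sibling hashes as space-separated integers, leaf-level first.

Answer: 72 893 368

Derivation:
L0 (leaves): [93, 4, 72, 25, 24, 60, 41, 95], target index=3
L1: h(93,4)=(93*31+4)%997=893 [pair 0] h(72,25)=(72*31+25)%997=263 [pair 1] h(24,60)=(24*31+60)%997=804 [pair 2] h(41,95)=(41*31+95)%997=369 [pair 3] -> [893, 263, 804, 369]
  Sibling for proof at L0: 72
L2: h(893,263)=(893*31+263)%997=30 [pair 0] h(804,369)=(804*31+369)%997=368 [pair 1] -> [30, 368]
  Sibling for proof at L1: 893
L3: h(30,368)=(30*31+368)%997=301 [pair 0] -> [301]
  Sibling for proof at L2: 368
Root: 301
Proof path (sibling hashes from leaf to root): [72, 893, 368]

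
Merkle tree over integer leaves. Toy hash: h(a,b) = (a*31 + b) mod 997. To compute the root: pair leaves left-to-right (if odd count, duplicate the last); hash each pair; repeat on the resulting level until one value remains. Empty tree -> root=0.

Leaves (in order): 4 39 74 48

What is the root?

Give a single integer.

L0: [4, 39, 74, 48]
L1: h(4,39)=(4*31+39)%997=163 h(74,48)=(74*31+48)%997=348 -> [163, 348]
L2: h(163,348)=(163*31+348)%997=416 -> [416]

Answer: 416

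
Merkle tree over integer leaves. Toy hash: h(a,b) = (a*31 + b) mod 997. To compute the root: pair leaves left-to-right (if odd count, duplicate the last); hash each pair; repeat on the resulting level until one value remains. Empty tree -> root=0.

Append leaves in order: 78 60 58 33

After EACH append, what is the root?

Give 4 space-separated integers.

Answer: 78 484 908 883

Derivation:
After append 78 (leaves=[78]):
  L0: [78]
  root=78
After append 60 (leaves=[78, 60]):
  L0: [78, 60]
  L1: h(78,60)=(78*31+60)%997=484 -> [484]
  root=484
After append 58 (leaves=[78, 60, 58]):
  L0: [78, 60, 58]
  L1: h(78,60)=(78*31+60)%997=484 h(58,58)=(58*31+58)%997=859 -> [484, 859]
  L2: h(484,859)=(484*31+859)%997=908 -> [908]
  root=908
After append 33 (leaves=[78, 60, 58, 33]):
  L0: [78, 60, 58, 33]
  L1: h(78,60)=(78*31+60)%997=484 h(58,33)=(58*31+33)%997=834 -> [484, 834]
  L2: h(484,834)=(484*31+834)%997=883 -> [883]
  root=883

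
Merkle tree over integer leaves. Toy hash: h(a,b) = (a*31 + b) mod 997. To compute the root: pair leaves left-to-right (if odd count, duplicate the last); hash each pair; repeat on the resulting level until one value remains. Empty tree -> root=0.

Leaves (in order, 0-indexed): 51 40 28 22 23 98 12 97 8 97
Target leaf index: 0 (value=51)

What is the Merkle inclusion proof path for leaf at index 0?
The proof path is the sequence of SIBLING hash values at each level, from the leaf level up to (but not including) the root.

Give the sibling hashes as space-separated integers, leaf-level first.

Answer: 40 890 685 342

Derivation:
L0 (leaves): [51, 40, 28, 22, 23, 98, 12, 97, 8, 97], target index=0
L1: h(51,40)=(51*31+40)%997=624 [pair 0] h(28,22)=(28*31+22)%997=890 [pair 1] h(23,98)=(23*31+98)%997=811 [pair 2] h(12,97)=(12*31+97)%997=469 [pair 3] h(8,97)=(8*31+97)%997=345 [pair 4] -> [624, 890, 811, 469, 345]
  Sibling for proof at L0: 40
L2: h(624,890)=(624*31+890)%997=294 [pair 0] h(811,469)=(811*31+469)%997=685 [pair 1] h(345,345)=(345*31+345)%997=73 [pair 2] -> [294, 685, 73]
  Sibling for proof at L1: 890
L3: h(294,685)=(294*31+685)%997=826 [pair 0] h(73,73)=(73*31+73)%997=342 [pair 1] -> [826, 342]
  Sibling for proof at L2: 685
L4: h(826,342)=(826*31+342)%997=26 [pair 0] -> [26]
  Sibling for proof at L3: 342
Root: 26
Proof path (sibling hashes from leaf to root): [40, 890, 685, 342]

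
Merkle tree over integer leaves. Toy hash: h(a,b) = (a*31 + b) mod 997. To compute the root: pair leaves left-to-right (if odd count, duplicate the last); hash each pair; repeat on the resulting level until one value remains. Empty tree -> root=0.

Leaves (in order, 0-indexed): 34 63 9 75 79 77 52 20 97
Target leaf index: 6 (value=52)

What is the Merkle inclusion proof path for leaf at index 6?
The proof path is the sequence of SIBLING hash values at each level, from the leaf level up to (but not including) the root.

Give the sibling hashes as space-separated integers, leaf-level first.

Answer: 20 532 86 60

Derivation:
L0 (leaves): [34, 63, 9, 75, 79, 77, 52, 20, 97], target index=6
L1: h(34,63)=(34*31+63)%997=120 [pair 0] h(9,75)=(9*31+75)%997=354 [pair 1] h(79,77)=(79*31+77)%997=532 [pair 2] h(52,20)=(52*31+20)%997=635 [pair 3] h(97,97)=(97*31+97)%997=113 [pair 4] -> [120, 354, 532, 635, 113]
  Sibling for proof at L0: 20
L2: h(120,354)=(120*31+354)%997=86 [pair 0] h(532,635)=(532*31+635)%997=178 [pair 1] h(113,113)=(113*31+113)%997=625 [pair 2] -> [86, 178, 625]
  Sibling for proof at L1: 532
L3: h(86,178)=(86*31+178)%997=850 [pair 0] h(625,625)=(625*31+625)%997=60 [pair 1] -> [850, 60]
  Sibling for proof at L2: 86
L4: h(850,60)=(850*31+60)%997=488 [pair 0] -> [488]
  Sibling for proof at L3: 60
Root: 488
Proof path (sibling hashes from leaf to root): [20, 532, 86, 60]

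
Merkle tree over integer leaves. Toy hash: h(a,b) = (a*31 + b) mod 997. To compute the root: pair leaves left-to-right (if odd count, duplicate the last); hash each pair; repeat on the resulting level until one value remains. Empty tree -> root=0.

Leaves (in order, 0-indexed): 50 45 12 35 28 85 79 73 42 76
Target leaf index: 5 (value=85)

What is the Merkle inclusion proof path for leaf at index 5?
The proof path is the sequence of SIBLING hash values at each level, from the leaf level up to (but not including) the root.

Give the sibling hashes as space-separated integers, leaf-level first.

L0 (leaves): [50, 45, 12, 35, 28, 85, 79, 73, 42, 76], target index=5
L1: h(50,45)=(50*31+45)%997=598 [pair 0] h(12,35)=(12*31+35)%997=407 [pair 1] h(28,85)=(28*31+85)%997=953 [pair 2] h(79,73)=(79*31+73)%997=528 [pair 3] h(42,76)=(42*31+76)%997=381 [pair 4] -> [598, 407, 953, 528, 381]
  Sibling for proof at L0: 28
L2: h(598,407)=(598*31+407)%997=2 [pair 0] h(953,528)=(953*31+528)%997=161 [pair 1] h(381,381)=(381*31+381)%997=228 [pair 2] -> [2, 161, 228]
  Sibling for proof at L1: 528
L3: h(2,161)=(2*31+161)%997=223 [pair 0] h(228,228)=(228*31+228)%997=317 [pair 1] -> [223, 317]
  Sibling for proof at L2: 2
L4: h(223,317)=(223*31+317)%997=251 [pair 0] -> [251]
  Sibling for proof at L3: 317
Root: 251
Proof path (sibling hashes from leaf to root): [28, 528, 2, 317]

Answer: 28 528 2 317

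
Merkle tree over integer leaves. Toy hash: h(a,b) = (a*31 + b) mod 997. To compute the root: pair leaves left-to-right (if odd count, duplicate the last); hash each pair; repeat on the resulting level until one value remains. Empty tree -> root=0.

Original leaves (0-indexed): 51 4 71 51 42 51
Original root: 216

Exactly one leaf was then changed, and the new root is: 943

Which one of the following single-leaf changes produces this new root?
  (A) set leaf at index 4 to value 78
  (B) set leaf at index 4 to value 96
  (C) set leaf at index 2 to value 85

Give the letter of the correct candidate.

Original leaves: [51, 4, 71, 51, 42, 51]
Target new root: 943
Try each candidate change and compute the resulting root:
Candidate A: set leaf[4] = 78 -> leaves = [51, 4, 71, 51, 78, 51]
  L0: [51, 4, 71, 51, 78, 51]
  L1: h(51,4)=(51*31+4)%997=588 h(71,51)=(71*31+51)%997=258 h(78,51)=(78*31+51)%997=475 -> [588, 258, 475]
  L2: h(588,258)=(588*31+258)%997=540 h(475,475)=(475*31+475)%997=245 -> [540, 245]
  L3: h(540,245)=(540*31+245)%997=36 -> [36]
  root = 36 != target 943
Candidate B: set leaf[4] = 96 -> leaves = [51, 4, 71, 51, 96, 51]
  L0: [51, 4, 71, 51, 96, 51]
  L1: h(51,4)=(51*31+4)%997=588 h(71,51)=(71*31+51)%997=258 h(96,51)=(96*31+51)%997=36 -> [588, 258, 36]
  L2: h(588,258)=(588*31+258)%997=540 h(36,36)=(36*31+36)%997=155 -> [540, 155]
  L3: h(540,155)=(540*31+155)%997=943 -> [943]
  root = 943 == target 943  ** MATCH **
Candidate C: set leaf[2] = 85 -> leaves = [51, 4, 85, 51, 42, 51]
  L0: [51, 4, 85, 51, 42, 51]
  L1: h(51,4)=(51*31+4)%997=588 h(85,51)=(85*31+51)%997=692 h(42,51)=(42*31+51)%997=356 -> [588, 692, 356]
  L2: h(588,692)=(588*31+692)%997=974 h(356,356)=(356*31+356)%997=425 -> [974, 425]
  L3: h(974,425)=(974*31+425)%997=709 -> [709]
  root = 709 != target 943
Candidate B produces the target root.

Answer: B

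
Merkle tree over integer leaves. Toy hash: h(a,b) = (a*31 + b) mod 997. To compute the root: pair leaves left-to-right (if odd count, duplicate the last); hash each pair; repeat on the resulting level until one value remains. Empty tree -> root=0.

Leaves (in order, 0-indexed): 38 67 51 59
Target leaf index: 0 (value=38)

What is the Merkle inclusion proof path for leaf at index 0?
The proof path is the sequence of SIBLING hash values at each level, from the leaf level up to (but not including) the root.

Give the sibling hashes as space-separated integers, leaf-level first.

Answer: 67 643

Derivation:
L0 (leaves): [38, 67, 51, 59], target index=0
L1: h(38,67)=(38*31+67)%997=248 [pair 0] h(51,59)=(51*31+59)%997=643 [pair 1] -> [248, 643]
  Sibling for proof at L0: 67
L2: h(248,643)=(248*31+643)%997=355 [pair 0] -> [355]
  Sibling for proof at L1: 643
Root: 355
Proof path (sibling hashes from leaf to root): [67, 643]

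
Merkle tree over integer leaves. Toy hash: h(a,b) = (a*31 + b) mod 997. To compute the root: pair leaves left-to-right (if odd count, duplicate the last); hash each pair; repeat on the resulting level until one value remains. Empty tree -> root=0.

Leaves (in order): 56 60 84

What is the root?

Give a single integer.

L0: [56, 60, 84]
L1: h(56,60)=(56*31+60)%997=799 h(84,84)=(84*31+84)%997=694 -> [799, 694]
L2: h(799,694)=(799*31+694)%997=538 -> [538]

Answer: 538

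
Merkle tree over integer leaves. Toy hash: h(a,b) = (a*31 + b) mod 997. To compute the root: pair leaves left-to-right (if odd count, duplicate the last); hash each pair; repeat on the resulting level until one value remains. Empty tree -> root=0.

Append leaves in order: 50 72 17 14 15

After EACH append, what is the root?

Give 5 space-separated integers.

Answer: 50 625 976 973 658

Derivation:
After append 50 (leaves=[50]):
  L0: [50]
  root=50
After append 72 (leaves=[50, 72]):
  L0: [50, 72]
  L1: h(50,72)=(50*31+72)%997=625 -> [625]
  root=625
After append 17 (leaves=[50, 72, 17]):
  L0: [50, 72, 17]
  L1: h(50,72)=(50*31+72)%997=625 h(17,17)=(17*31+17)%997=544 -> [625, 544]
  L2: h(625,544)=(625*31+544)%997=976 -> [976]
  root=976
After append 14 (leaves=[50, 72, 17, 14]):
  L0: [50, 72, 17, 14]
  L1: h(50,72)=(50*31+72)%997=625 h(17,14)=(17*31+14)%997=541 -> [625, 541]
  L2: h(625,541)=(625*31+541)%997=973 -> [973]
  root=973
After append 15 (leaves=[50, 72, 17, 14, 15]):
  L0: [50, 72, 17, 14, 15]
  L1: h(50,72)=(50*31+72)%997=625 h(17,14)=(17*31+14)%997=541 h(15,15)=(15*31+15)%997=480 -> [625, 541, 480]
  L2: h(625,541)=(625*31+541)%997=973 h(480,480)=(480*31+480)%997=405 -> [973, 405]
  L3: h(973,405)=(973*31+405)%997=658 -> [658]
  root=658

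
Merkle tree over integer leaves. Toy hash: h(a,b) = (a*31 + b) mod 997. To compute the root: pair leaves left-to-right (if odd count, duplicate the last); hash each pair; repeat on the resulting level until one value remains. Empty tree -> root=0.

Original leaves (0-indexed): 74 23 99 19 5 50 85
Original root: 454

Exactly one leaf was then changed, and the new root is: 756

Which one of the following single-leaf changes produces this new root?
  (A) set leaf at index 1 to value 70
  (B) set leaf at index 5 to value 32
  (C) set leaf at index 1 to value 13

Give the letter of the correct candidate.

Original leaves: [74, 23, 99, 19, 5, 50, 85]
Target new root: 756
Try each candidate change and compute the resulting root:
Candidate A: set leaf[1] = 70 -> leaves = [74, 70, 99, 19, 5, 50, 85]
  L0: [74, 70, 99, 19, 5, 50, 85]
  L1: h(74,70)=(74*31+70)%997=370 h(99,19)=(99*31+19)%997=97 h(5,50)=(5*31+50)%997=205 h(85,85)=(85*31+85)%997=726 -> [370, 97, 205, 726]
  L2: h(370,97)=(370*31+97)%997=600 h(205,726)=(205*31+726)%997=102 -> [600, 102]
  L3: h(600,102)=(600*31+102)%997=756 -> [756]
  root = 756 == target 756  ** MATCH **
Candidate B: set leaf[5] = 32 -> leaves = [74, 23, 99, 19, 5, 32, 85]
  L0: [74, 23, 99, 19, 5, 32, 85]
  L1: h(74,23)=(74*31+23)%997=323 h(99,19)=(99*31+19)%997=97 h(5,32)=(5*31+32)%997=187 h(85,85)=(85*31+85)%997=726 -> [323, 97, 187, 726]
  L2: h(323,97)=(323*31+97)%997=140 h(187,726)=(187*31+726)%997=541 -> [140, 541]
  L3: h(140,541)=(140*31+541)%997=893 -> [893]
  root = 893 != target 756
Candidate C: set leaf[1] = 13 -> leaves = [74, 13, 99, 19, 5, 50, 85]
  L0: [74, 13, 99, 19, 5, 50, 85]
  L1: h(74,13)=(74*31+13)%997=313 h(99,19)=(99*31+19)%997=97 h(5,50)=(5*31+50)%997=205 h(85,85)=(85*31+85)%997=726 -> [313, 97, 205, 726]
  L2: h(313,97)=(313*31+97)%997=827 h(205,726)=(205*31+726)%997=102 -> [827, 102]
  L3: h(827,102)=(827*31+102)%997=814 -> [814]
  root = 814 != target 756
Candidate A produces the target root.

Answer: A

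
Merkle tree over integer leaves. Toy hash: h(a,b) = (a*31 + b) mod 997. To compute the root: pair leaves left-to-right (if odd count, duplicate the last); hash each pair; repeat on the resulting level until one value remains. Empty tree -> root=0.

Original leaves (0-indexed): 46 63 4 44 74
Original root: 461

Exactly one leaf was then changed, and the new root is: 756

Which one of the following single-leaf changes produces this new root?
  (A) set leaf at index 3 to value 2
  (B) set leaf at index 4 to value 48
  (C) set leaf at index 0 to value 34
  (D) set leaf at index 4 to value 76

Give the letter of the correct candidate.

Answer: B

Derivation:
Original leaves: [46, 63, 4, 44, 74]
Target new root: 756
Try each candidate change and compute the resulting root:
Candidate A: set leaf[3] = 2 -> leaves = [46, 63, 4, 2, 74]
  L0: [46, 63, 4, 2, 74]
  L1: h(46,63)=(46*31+63)%997=492 h(4,2)=(4*31+2)%997=126 h(74,74)=(74*31+74)%997=374 -> [492, 126, 374]
  L2: h(492,126)=(492*31+126)%997=423 h(374,374)=(374*31+374)%997=4 -> [423, 4]
  L3: h(423,4)=(423*31+4)%997=156 -> [156]
  root = 156 != target 756
Candidate B: set leaf[4] = 48 -> leaves = [46, 63, 4, 44, 48]
  L0: [46, 63, 4, 44, 48]
  L1: h(46,63)=(46*31+63)%997=492 h(4,44)=(4*31+44)%997=168 h(48,48)=(48*31+48)%997=539 -> [492, 168, 539]
  L2: h(492,168)=(492*31+168)%997=465 h(539,539)=(539*31+539)%997=299 -> [465, 299]
  L3: h(465,299)=(465*31+299)%997=756 -> [756]
  root = 756 == target 756  ** MATCH **
Candidate C: set leaf[0] = 34 -> leaves = [34, 63, 4, 44, 74]
  L0: [34, 63, 4, 44, 74]
  L1: h(34,63)=(34*31+63)%997=120 h(4,44)=(4*31+44)%997=168 h(74,74)=(74*31+74)%997=374 -> [120, 168, 374]
  L2: h(120,168)=(120*31+168)%997=897 h(374,374)=(374*31+374)%997=4 -> [897, 4]
  L3: h(897,4)=(897*31+4)%997=892 -> [892]
  root = 892 != target 756
Candidate D: set leaf[4] = 76 -> leaves = [46, 63, 4, 44, 76]
  L0: [46, 63, 4, 44, 76]
  L1: h(46,63)=(46*31+63)%997=492 h(4,44)=(4*31+44)%997=168 h(76,76)=(76*31+76)%997=438 -> [492, 168, 438]
  L2: h(492,168)=(492*31+168)%997=465 h(438,438)=(438*31+438)%997=58 -> [465, 58]
  L3: h(465,58)=(465*31+58)%997=515 -> [515]
  root = 515 != target 756
Candidate B produces the target root.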